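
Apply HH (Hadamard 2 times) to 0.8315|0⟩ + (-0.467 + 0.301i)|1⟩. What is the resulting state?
0.8315|0⟩ + (-0.467 + 0.301i)|1⟩

H² = I, so an even number of Hadamards cancels: H^2 = I and the state is unchanged.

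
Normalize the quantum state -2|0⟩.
-|0⟩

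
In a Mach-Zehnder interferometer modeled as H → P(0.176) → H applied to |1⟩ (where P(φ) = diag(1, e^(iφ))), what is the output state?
(0.007724 - 0.08755i)|0⟩ + (0.9923 + 0.08755i)|1⟩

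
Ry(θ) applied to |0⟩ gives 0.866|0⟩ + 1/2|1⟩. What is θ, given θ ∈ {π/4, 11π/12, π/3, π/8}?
π/3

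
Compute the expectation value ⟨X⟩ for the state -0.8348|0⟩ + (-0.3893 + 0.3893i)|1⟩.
0.65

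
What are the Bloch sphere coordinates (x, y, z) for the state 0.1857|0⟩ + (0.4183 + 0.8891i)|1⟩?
(0.1554, 0.3302, -0.931)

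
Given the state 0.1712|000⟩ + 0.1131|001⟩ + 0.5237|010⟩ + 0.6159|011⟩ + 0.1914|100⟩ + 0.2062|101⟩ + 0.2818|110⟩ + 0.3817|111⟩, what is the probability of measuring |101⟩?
0.04252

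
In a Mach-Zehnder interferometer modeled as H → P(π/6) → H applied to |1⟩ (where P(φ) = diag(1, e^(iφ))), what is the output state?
(0.06699 - 0.25i)|0⟩ + (0.933 + 0.25i)|1⟩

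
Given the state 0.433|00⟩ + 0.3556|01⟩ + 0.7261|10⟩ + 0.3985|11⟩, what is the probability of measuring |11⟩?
0.1588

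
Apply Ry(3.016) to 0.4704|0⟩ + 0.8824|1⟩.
-0.8511|0⟩ + 0.5248|1⟩

Ry(3.016) = [[cos(θ/2), −sin(θ/2)], [sin(θ/2), cos(θ/2)]]; θ = 3.016, cos(θ/2) ≈ 0.0627551, sin(θ/2) ≈ 0.998029.
With a = amp(|0⟩) = 0.4704 and b = amp(|1⟩) = 0.8824:
new amp(|0⟩) = (0.0627551)·a + (-0.998029)·b = -0.8511
new amp(|1⟩) = (0.998029)·a + (0.0627551)·b = 0.5248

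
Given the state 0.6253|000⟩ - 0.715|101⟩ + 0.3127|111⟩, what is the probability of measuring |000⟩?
0.391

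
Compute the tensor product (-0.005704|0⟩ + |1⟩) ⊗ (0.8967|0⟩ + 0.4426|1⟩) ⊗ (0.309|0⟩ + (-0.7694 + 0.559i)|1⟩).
-0.00158|000⟩ + (0.003935 - 0.002859i)|001⟩ - 0.0007801|010⟩ + (0.001942 - 0.001411i)|011⟩ + 0.2771|100⟩ + (-0.6899 + 0.5013i)|101⟩ + 0.1368|110⟩ + (-0.3405 + 0.2474i)|111⟩

amp(|b₁b₂…⟩) = product of the factor amplitudes for bits b₁, b₂, …; only kets whose every factor amplitude is nonzero survive.
|000⟩: (-0.005704)(0.8967)(0.309) = -0.00158
|001⟩: (-0.005704)(0.8967)(-0.7694 + 0.559i) = (0.003935 - 0.002859i)
|010⟩: (-0.005704)(0.4426)(0.309) = -0.0007801
|011⟩: (-0.005704)(0.4426)(-0.7694 + 0.559i) = (0.001942 - 0.001411i)
|100⟩: (1)(0.8967)(0.309) = 0.2771
|101⟩: (1)(0.8967)(-0.7694 + 0.559i) = (-0.6899 + 0.5013i)
|110⟩: (1)(0.4426)(0.309) = 0.1368
|111⟩: (1)(0.4426)(-0.7694 + 0.559i) = (-0.3405 + 0.2474i)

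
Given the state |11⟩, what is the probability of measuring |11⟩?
1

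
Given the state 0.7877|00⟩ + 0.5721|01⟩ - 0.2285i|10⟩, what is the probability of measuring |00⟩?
0.6205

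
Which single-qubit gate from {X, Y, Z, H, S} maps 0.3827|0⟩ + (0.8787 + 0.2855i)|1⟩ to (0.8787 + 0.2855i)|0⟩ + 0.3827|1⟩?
X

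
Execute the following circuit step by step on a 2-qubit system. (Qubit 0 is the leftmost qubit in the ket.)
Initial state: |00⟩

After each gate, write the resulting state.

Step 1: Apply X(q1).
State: |01⟩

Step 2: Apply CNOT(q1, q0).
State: |11⟩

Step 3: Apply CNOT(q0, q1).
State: |10⟩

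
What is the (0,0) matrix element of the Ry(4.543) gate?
-0.6448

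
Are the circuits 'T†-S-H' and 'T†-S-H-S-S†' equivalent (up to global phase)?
Yes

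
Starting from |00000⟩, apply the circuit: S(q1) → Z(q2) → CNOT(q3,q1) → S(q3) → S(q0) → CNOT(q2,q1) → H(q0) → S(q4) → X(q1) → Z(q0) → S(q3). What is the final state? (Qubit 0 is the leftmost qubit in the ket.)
1/√2|01000⟩ - 1/√2|11000⟩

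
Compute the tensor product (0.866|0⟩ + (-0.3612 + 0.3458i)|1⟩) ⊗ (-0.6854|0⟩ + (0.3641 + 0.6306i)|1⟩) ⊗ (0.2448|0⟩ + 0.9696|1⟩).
-0.1453|000⟩ - 0.5755|001⟩ + (0.07719 + 0.1337i)|010⟩ + (0.3057 + 0.5295i)|011⟩ + (0.0606 - 0.05802i)|100⟩ + (0.24 - 0.2298i)|101⟩ + (-0.08558 - 0.02494i)|110⟩ + (-0.3389 - 0.09877i)|111⟩

amp(|b₁b₂…⟩) = product of the factor amplitudes for bits b₁, b₂, …; only kets whose every factor amplitude is nonzero survive.
|000⟩: (0.866)(-0.6854)(0.2448) = -0.1453
|001⟩: (0.866)(-0.6854)(0.9696) = -0.5755
|010⟩: (0.866)(0.3641 + 0.6306i)(0.2448) = (0.07719 + 0.1337i)
|011⟩: (0.866)(0.3641 + 0.6306i)(0.9696) = (0.3057 + 0.5295i)
|100⟩: (-0.3612 + 0.3458i)(-0.6854)(0.2448) = (0.0606 - 0.05802i)
|101⟩: (-0.3612 + 0.3458i)(-0.6854)(0.9696) = (0.24 - 0.2298i)
|110⟩: (-0.3612 + 0.3458i)(0.3641 + 0.6306i)(0.2448) = (-0.08558 - 0.02494i)
|111⟩: (-0.3612 + 0.3458i)(0.3641 + 0.6306i)(0.9696) = (-0.3389 - 0.09877i)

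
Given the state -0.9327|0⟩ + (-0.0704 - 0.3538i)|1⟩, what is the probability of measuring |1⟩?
0.1301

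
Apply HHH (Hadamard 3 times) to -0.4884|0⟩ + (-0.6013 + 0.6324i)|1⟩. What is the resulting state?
(-0.7705 + 0.4472i)|0⟩ + (0.07983 - 0.4472i)|1⟩

H² = I, so H^3 = H: a single Hadamard. With (a, b) = (-0.4884, (-0.6013 + 0.6324i)), H gives ((a + b)/√2, (a − b)/√2) = ((-0.7705 + 0.4472i), (0.07983 - 0.4472i)).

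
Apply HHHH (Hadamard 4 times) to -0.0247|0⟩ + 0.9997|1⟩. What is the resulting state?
-0.0247|0⟩ + 0.9997|1⟩

H² = I, so an even number of Hadamards cancels: H^4 = I and the state is unchanged.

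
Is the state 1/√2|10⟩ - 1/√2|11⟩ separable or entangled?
Separable

Writing the state as a|00⟩ + b|01⟩ + c|10⟩ + d|11⟩, it is a product state iff ad − bc = 0.
Here (a, b, c, d) = (0, 0, 1/√2, -1/√2): ad − bc = (0)(-1/√2) − (0)(1/√2) = 0, so the state is separable.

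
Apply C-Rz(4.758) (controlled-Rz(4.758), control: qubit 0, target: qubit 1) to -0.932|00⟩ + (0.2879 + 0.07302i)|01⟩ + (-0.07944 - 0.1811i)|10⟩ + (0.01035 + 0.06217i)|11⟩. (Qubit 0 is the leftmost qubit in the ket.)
-0.932|00⟩ + (0.2879 + 0.07302i)|01⟩ + (-0.06766 + 0.1858i)|10⟩ + (-0.05043 - 0.0378i)|11⟩

C-Rz(4.758) leaves the control-|0⟩ kets |00⟩, |01⟩ unchanged and applies Rz(4.758) to qubit 1 on the control-|1⟩ pair (|10⟩, |11⟩).
Rz(4.758) = [[e^(−iθ/2), 0], [0, e^(iθ/2)]] with e^(±iθ/2) = cos(θ/2) ± i·sin(θ/2); θ = 4.758, cos(θ/2) ≈ -0.723047, sin(θ/2) ≈ 0.690798.
With a = amp(|10⟩) = (-0.07944 - 0.1811i) and b = amp(|11⟩) = (0.01035 + 0.06217i):
new amp(|10⟩) = (-0.723047 - 0.690798i)·a = (-0.06766 + 0.1858i)
new amp(|11⟩) = (-0.723047 + 0.690798i)·b = (-0.05043 - 0.0378i)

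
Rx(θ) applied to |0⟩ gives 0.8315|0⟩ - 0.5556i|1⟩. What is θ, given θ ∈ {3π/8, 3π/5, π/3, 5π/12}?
3π/8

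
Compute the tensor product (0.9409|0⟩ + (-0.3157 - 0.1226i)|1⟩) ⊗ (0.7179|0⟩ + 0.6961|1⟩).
0.6755|00⟩ + 0.655|01⟩ + (-0.2266 - 0.08801i)|10⟩ + (-0.2198 - 0.08534i)|11⟩

amp(|b₁b₂…⟩) = product of the factor amplitudes for bits b₁, b₂, …; only kets whose every factor amplitude is nonzero survive.
|00⟩: (0.9409)(0.7179) = 0.6755
|01⟩: (0.9409)(0.6961) = 0.655
|10⟩: (-0.3157 - 0.1226i)(0.7179) = (-0.2266 - 0.08801i)
|11⟩: (-0.3157 - 0.1226i)(0.6961) = (-0.2198 - 0.08534i)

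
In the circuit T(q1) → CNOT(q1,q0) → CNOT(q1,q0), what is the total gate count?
3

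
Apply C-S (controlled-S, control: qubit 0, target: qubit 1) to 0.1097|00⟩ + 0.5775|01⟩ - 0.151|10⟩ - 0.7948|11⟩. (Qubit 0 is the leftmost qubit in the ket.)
0.1097|00⟩ + 0.5775|01⟩ - 0.151|10⟩ - 0.7948i|11⟩

C-S leaves the control-|0⟩ kets |00⟩, |01⟩ unchanged and applies S to qubit 1 on the control-|1⟩ pair (|10⟩, |11⟩).
S = [[1, 0], [0, i]].
With a = amp(|10⟩) = -0.151 and b = amp(|11⟩) = -0.7948:
new amp(|10⟩) = (1)·a = -0.151
new amp(|11⟩) = (i)·b = -0.7948i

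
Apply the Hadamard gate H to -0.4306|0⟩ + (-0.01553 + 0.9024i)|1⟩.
(-0.3155 + 0.6381i)|0⟩ + (-0.2935 - 0.6381i)|1⟩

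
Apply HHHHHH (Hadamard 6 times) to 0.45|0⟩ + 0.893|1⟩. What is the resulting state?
0.45|0⟩ + 0.893|1⟩

H² = I, so an even number of Hadamards cancels: H^6 = I and the state is unchanged.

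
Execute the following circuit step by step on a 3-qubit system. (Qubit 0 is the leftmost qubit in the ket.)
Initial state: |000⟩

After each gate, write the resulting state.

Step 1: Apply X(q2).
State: |001⟩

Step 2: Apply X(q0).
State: |101⟩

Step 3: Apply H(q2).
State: 1/√2|100⟩ - 1/√2|101⟩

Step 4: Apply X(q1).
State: 1/√2|110⟩ - 1/√2|111⟩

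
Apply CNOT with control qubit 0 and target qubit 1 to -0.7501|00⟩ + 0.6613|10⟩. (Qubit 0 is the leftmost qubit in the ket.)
-0.7501|00⟩ + 0.6613|11⟩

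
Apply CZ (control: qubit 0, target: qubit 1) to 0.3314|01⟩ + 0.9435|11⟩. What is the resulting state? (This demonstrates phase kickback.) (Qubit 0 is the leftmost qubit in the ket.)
0.3314|01⟩ - 0.9435|11⟩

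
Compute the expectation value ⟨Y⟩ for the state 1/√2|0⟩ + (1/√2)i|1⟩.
1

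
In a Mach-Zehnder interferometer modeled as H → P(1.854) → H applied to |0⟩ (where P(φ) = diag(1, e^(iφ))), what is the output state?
(0.3603 + 0.4801i)|0⟩ + (0.6397 - 0.4801i)|1⟩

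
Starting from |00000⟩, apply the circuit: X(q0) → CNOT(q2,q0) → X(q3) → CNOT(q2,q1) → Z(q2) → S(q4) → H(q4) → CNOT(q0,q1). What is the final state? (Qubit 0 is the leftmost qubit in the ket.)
1/√2|11010⟩ + 1/√2|11011⟩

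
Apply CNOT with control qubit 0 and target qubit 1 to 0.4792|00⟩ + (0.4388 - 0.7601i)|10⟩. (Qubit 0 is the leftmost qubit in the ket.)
0.4792|00⟩ + (0.4388 - 0.7601i)|11⟩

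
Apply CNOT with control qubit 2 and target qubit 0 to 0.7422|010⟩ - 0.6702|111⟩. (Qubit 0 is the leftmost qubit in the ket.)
0.7422|010⟩ - 0.6702|011⟩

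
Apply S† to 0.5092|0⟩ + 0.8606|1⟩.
0.5092|0⟩ - 0.8606i|1⟩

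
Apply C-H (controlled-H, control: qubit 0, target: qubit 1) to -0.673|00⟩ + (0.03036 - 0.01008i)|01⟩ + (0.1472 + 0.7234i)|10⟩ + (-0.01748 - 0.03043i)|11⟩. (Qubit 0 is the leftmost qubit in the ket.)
-0.673|00⟩ + (0.03036 - 0.01008i)|01⟩ + (0.09173 + 0.49i)|10⟩ + (0.1164 + 0.533i)|11⟩

C-H leaves the control-|0⟩ kets |00⟩, |01⟩ unchanged and applies H to qubit 1 on the control-|1⟩ pair (|10⟩, |11⟩).
H = [[1/√2, 1/√2], [1/√2, -1/√2]].
With a = amp(|10⟩) = (0.1472 + 0.7234i) and b = amp(|11⟩) = (-0.01748 - 0.03043i):
new amp(|10⟩) = (1/√2)·a + (1/√2)·b = (0.09173 + 0.49i)
new amp(|11⟩) = (1/√2)·a + (-1/√2)·b = (0.1164 + 0.533i)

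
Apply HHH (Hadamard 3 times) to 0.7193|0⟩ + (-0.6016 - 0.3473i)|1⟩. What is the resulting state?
(0.08323 - 0.2456i)|0⟩ + (0.934 + 0.2456i)|1⟩

H² = I, so H^3 = H: a single Hadamard. With (a, b) = (0.7193, (-0.6016 - 0.3473i)), H gives ((a + b)/√2, (a − b)/√2) = ((0.08323 - 0.2456i), (0.934 + 0.2456i)).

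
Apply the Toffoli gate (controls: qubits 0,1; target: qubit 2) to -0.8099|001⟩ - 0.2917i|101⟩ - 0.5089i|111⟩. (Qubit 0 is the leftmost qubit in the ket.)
-0.8099|001⟩ - 0.2917i|101⟩ - 0.5089i|110⟩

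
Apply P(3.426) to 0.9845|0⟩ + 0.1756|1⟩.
0.9845|0⟩ + (-0.1685 - 0.04927i)|1⟩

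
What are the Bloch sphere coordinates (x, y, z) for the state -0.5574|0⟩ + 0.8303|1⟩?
(-0.9256, 0, -0.3787)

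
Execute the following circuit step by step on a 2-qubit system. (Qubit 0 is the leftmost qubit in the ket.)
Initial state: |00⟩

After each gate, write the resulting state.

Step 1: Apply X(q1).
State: |01⟩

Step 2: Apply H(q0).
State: 1/√2|01⟩ + 1/√2|11⟩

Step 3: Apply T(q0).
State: 1/√2|01⟩ + (1/2 + (1/2)i)|11⟩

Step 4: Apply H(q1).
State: 1/2|00⟩ - 1/2|01⟩ + (1/√8 + (1/√8)i)|10⟩ + (-1/√8 - (1/√8)i)|11⟩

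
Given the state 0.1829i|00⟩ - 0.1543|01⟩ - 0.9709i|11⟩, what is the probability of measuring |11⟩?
0.9426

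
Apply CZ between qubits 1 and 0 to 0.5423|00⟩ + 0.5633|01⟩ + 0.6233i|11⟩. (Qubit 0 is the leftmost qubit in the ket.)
0.5423|00⟩ + 0.5633|01⟩ - 0.6233i|11⟩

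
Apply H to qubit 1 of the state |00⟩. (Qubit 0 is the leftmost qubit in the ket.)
1/√2|00⟩ + 1/√2|01⟩

H on qubit 1 mixes each pair of kets that differ only in qubit 1: amplitudes (a, b) of (|…0…⟩, |…1…⟩) become ((a + b)/√2, (a − b)/√2). Kets absent from the input have amplitude 0.
(|00⟩, |01⟩): (a, b) = (1, 0) → (1/√2, 1/√2)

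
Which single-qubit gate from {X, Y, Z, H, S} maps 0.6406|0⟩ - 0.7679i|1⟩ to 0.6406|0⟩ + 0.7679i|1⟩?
Z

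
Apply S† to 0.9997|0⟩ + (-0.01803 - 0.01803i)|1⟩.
0.9997|0⟩ + (-0.01803 + 0.01803i)|1⟩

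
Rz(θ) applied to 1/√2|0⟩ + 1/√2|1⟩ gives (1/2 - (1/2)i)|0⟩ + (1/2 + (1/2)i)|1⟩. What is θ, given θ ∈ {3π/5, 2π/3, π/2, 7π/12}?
π/2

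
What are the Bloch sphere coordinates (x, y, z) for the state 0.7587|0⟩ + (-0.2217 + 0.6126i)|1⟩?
(-0.3364, 0.9296, 0.1512)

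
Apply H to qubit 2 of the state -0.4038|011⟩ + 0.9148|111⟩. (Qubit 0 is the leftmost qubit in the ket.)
-0.2855|010⟩ + 0.2855|011⟩ + 0.6469|110⟩ - 0.6469|111⟩

H on qubit 2 mixes each pair of kets that differ only in qubit 2: amplitudes (a, b) of (|…0…⟩, |…1…⟩) become ((a + b)/√2, (a − b)/√2). Kets absent from the input have amplitude 0.
(|010⟩, |011⟩): (a, b) = (0, -0.4038) → (-0.2855, 0.2855)
(|110⟩, |111⟩): (a, b) = (0, 0.9148) → (0.6469, -0.6469)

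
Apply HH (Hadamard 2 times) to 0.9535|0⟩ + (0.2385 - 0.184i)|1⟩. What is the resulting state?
0.9535|0⟩ + (0.2385 - 0.184i)|1⟩

H² = I, so an even number of Hadamards cancels: H^2 = I and the state is unchanged.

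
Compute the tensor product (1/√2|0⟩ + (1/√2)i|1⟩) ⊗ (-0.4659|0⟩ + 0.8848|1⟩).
-0.3294|00⟩ + 0.6256|01⟩ - 0.3294i|10⟩ + 0.6256i|11⟩

amp(|b₁b₂…⟩) = product of the factor amplitudes for bits b₁, b₂, …; only kets whose every factor amplitude is nonzero survive.
|00⟩: (1/√2)(-0.4659) = -0.3294
|01⟩: (1/√2)(0.8848) = 0.6256
|10⟩: ((1/√2)i)(-0.4659) = -0.3294i
|11⟩: ((1/√2)i)(0.8848) = 0.6256i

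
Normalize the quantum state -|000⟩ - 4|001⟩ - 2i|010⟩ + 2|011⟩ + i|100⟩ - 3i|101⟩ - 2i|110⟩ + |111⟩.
-0.1581|000⟩ - 0.6325|001⟩ - 0.3162i|010⟩ + 0.3162|011⟩ + 0.1581i|100⟩ - 0.4743i|101⟩ - 0.3162i|110⟩ + 0.1581|111⟩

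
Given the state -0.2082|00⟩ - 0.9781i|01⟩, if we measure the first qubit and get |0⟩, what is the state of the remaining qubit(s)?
-0.2082|0⟩ - 0.9781i|1⟩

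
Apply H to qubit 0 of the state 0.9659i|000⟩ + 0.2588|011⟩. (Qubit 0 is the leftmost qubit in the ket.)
0.683i|000⟩ + 0.183|011⟩ + 0.683i|100⟩ + 0.183|111⟩

H on qubit 0 mixes each pair of kets that differ only in qubit 0: amplitudes (a, b) of (|…0…⟩, |…1…⟩) become ((a + b)/√2, (a − b)/√2). Kets absent from the input have amplitude 0.
(|000⟩, |100⟩): (a, b) = (0.9659i, 0) → (0.683i, 0.683i)
(|011⟩, |111⟩): (a, b) = (0.2588, 0) → (0.183, 0.183)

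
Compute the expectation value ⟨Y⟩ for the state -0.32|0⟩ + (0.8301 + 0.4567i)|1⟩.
-0.2923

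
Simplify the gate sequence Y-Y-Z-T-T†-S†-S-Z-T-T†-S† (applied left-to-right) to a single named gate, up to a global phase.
S†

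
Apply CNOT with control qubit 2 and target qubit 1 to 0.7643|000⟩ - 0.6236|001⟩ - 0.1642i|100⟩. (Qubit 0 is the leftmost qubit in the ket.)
0.7643|000⟩ - 0.6236|011⟩ - 0.1642i|100⟩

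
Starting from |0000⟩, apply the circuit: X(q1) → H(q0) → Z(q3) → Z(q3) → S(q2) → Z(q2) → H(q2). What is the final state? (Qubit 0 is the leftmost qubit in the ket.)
1/2|0100⟩ + 1/2|0110⟩ + 1/2|1100⟩ + 1/2|1110⟩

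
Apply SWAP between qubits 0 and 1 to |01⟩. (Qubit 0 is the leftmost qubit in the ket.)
|10⟩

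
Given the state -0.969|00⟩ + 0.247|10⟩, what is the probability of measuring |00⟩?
0.939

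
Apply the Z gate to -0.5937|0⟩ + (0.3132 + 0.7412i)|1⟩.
-0.5937|0⟩ + (-0.3132 - 0.7412i)|1⟩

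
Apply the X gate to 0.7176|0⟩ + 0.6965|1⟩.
0.6965|0⟩ + 0.7176|1⟩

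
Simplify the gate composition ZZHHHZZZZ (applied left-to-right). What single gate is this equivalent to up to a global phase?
H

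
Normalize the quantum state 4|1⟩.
|1⟩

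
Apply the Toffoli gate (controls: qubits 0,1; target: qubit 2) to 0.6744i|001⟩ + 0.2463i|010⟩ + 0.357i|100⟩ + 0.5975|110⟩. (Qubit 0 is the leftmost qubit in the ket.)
0.6744i|001⟩ + 0.2463i|010⟩ + 0.357i|100⟩ + 0.5975|111⟩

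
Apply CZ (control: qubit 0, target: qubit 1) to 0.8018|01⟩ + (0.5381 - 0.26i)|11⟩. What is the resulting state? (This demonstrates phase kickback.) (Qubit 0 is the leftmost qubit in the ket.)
0.8018|01⟩ + (-0.5381 + 0.26i)|11⟩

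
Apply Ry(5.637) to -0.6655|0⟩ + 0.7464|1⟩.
0.3941|0⟩ - 0.9191|1⟩

Ry(5.637) = [[cos(θ/2), −sin(θ/2)], [sin(θ/2), cos(θ/2)]]; θ = 5.637, cos(θ/2) ≈ -0.948258, sin(θ/2) ≈ 0.317501.
With a = amp(|0⟩) = -0.6655 and b = amp(|1⟩) = 0.7464:
new amp(|0⟩) = (-0.948258)·a + (-0.317501)·b = 0.3941
new amp(|1⟩) = (0.317501)·a + (-0.948258)·b = -0.9191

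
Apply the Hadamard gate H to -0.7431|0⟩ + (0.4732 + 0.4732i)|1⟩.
(-0.1908 + 0.3346i)|0⟩ + (-0.8601 - 0.3346i)|1⟩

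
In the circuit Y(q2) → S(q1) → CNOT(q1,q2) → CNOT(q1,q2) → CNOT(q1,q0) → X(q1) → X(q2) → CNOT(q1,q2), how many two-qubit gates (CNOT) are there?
4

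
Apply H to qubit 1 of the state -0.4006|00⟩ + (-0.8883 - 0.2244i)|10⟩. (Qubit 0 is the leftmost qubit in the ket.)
-0.2833|00⟩ - 0.2833|01⟩ + (-0.6281 - 0.1587i)|10⟩ + (-0.6281 - 0.1587i)|11⟩

H on qubit 1 mixes each pair of kets that differ only in qubit 1: amplitudes (a, b) of (|…0…⟩, |…1…⟩) become ((a + b)/√2, (a − b)/√2). Kets absent from the input have amplitude 0.
(|00⟩, |01⟩): (a, b) = (-0.4006, 0) → (-0.2833, -0.2833)
(|10⟩, |11⟩): (a, b) = ((-0.8883 - 0.2244i), 0) → ((-0.6281 - 0.1587i), (-0.6281 - 0.1587i))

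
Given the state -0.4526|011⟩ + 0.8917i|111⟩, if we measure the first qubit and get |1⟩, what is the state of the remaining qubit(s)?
i|11⟩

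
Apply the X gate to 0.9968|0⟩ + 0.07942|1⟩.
0.07942|0⟩ + 0.9968|1⟩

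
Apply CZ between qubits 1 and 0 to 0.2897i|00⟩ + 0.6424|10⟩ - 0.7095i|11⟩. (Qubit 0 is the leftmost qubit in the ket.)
0.2897i|00⟩ + 0.6424|10⟩ + 0.7095i|11⟩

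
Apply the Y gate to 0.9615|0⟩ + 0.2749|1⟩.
-0.2749i|0⟩ + 0.9615i|1⟩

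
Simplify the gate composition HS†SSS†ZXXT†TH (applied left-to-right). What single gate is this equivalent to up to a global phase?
X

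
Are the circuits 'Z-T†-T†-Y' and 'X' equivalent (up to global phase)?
No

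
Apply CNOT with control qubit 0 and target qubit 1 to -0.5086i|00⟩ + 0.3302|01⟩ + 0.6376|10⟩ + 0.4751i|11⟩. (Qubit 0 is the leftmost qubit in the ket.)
-0.5086i|00⟩ + 0.3302|01⟩ + 0.4751i|10⟩ + 0.6376|11⟩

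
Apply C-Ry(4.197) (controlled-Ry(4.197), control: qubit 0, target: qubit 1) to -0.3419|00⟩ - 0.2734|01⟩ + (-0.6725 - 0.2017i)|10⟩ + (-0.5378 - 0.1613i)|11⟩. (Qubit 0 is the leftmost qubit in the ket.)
-0.3419|00⟩ - 0.2734|01⟩ + (0.8033 + 0.2409i)|10⟩ + (-0.3102 - 0.09304i)|11⟩

C-Ry(4.197) leaves the control-|0⟩ kets |00⟩, |01⟩ unchanged and applies Ry(4.197) to qubit 1 on the control-|1⟩ pair (|10⟩, |11⟩).
Ry(4.197) = [[cos(θ/2), −sin(θ/2)], [sin(θ/2), cos(θ/2)]]; θ = 4.197, cos(θ/2) ≈ -0.503551, sin(θ/2) ≈ 0.863966.
With a = amp(|10⟩) = (-0.6725 - 0.2017i) and b = amp(|11⟩) = (-0.5378 - 0.1613i):
new amp(|10⟩) = (-0.503551)·a + (-0.863966)·b = (0.8033 + 0.2409i)
new amp(|11⟩) = (0.863966)·a + (-0.503551)·b = (-0.3102 - 0.09304i)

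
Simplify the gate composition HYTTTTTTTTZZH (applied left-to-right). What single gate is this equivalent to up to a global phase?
Y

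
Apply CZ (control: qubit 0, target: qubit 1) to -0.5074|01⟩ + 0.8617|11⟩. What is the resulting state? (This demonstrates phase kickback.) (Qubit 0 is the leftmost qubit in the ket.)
-0.5074|01⟩ - 0.8617|11⟩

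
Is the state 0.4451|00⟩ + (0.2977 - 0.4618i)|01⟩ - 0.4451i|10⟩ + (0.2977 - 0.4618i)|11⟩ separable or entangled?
Entangled

Writing the state as a|00⟩ + b|01⟩ + c|10⟩ + d|11⟩, it is a product state iff ad − bc = 0.
Here (a, b, c, d) = (0.4451, (0.2977 - 0.4618i), -0.4451i, (0.2977 - 0.4618i)): ad − bc = (0.4451)(0.2977 - 0.4618i) − (0.2977 - 0.4618i)(-0.4451i) = (0.3381 - 0.07304i) ≠ 0, so the state is entangled.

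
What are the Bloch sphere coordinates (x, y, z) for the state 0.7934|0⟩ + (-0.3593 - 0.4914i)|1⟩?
(-0.5701, -0.7798, 0.2589)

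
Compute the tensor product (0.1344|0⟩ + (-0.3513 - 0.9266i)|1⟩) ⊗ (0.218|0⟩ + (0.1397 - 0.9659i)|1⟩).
0.0293|00⟩ + (0.01878 - 0.1298i)|01⟩ + (-0.07658 - 0.202i)|10⟩ + (-0.9441 + 0.2099i)|11⟩

amp(|b₁b₂…⟩) = product of the factor amplitudes for bits b₁, b₂, …; only kets whose every factor amplitude is nonzero survive.
|00⟩: (0.1344)(0.218) = 0.0293
|01⟩: (0.1344)(0.1397 - 0.9659i) = (0.01878 - 0.1298i)
|10⟩: (-0.3513 - 0.9266i)(0.218) = (-0.07658 - 0.202i)
|11⟩: (-0.3513 - 0.9266i)(0.1397 - 0.9659i) = (-0.9441 + 0.2099i)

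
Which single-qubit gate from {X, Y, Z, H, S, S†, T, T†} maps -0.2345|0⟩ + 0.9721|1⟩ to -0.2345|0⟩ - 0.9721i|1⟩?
S†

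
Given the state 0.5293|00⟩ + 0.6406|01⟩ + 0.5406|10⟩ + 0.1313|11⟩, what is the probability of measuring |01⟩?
0.4104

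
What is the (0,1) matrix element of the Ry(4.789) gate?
-0.6795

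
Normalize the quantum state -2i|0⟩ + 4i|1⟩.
-(1/√5)i|0⟩ + 0.8944i|1⟩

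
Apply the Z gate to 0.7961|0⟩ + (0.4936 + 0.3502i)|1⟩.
0.7961|0⟩ + (-0.4936 - 0.3502i)|1⟩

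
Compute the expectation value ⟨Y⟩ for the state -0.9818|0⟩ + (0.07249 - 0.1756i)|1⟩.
0.3448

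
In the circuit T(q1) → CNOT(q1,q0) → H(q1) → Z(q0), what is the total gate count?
4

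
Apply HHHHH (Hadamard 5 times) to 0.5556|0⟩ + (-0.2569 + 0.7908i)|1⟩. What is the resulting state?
(0.2112 + 0.5592i)|0⟩ + (0.5745 - 0.5592i)|1⟩

H² = I, so H^5 = H: a single Hadamard. With (a, b) = (0.5556, (-0.2569 + 0.7908i)), H gives ((a + b)/√2, (a − b)/√2) = ((0.2112 + 0.5592i), (0.5745 - 0.5592i)).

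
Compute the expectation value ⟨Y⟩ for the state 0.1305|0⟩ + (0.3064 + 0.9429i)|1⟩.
0.2461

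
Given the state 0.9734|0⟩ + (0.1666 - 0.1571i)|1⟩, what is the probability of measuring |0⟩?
0.9475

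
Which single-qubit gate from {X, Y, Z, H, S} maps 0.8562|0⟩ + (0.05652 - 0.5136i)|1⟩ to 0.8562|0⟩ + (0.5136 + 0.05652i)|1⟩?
S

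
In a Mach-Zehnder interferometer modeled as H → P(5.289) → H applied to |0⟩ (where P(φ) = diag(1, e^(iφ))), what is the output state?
(0.7726 - 0.4192i)|0⟩ + (0.2274 + 0.4192i)|1⟩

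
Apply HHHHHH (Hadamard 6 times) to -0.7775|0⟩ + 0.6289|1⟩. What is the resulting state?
-0.7775|0⟩ + 0.6289|1⟩

H² = I, so an even number of Hadamards cancels: H^6 = I and the state is unchanged.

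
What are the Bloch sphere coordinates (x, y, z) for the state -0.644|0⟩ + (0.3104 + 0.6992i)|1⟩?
(-0.3998, -0.9006, -0.1705)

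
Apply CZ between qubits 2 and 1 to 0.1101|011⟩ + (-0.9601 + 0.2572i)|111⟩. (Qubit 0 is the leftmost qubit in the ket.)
-0.1101|011⟩ + (0.9601 - 0.2572i)|111⟩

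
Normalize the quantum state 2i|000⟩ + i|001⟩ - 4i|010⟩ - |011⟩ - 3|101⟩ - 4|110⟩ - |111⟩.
0.2887i|000⟩ + 0.1443i|001⟩ - (1/√3)i|010⟩ - 0.1443|011⟩ - 0.433|101⟩ - 1/√3|110⟩ - 0.1443|111⟩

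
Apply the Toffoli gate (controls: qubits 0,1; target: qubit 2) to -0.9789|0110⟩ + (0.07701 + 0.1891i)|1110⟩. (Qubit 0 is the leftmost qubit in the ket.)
-0.9789|0110⟩ + (0.07701 + 0.1891i)|1100⟩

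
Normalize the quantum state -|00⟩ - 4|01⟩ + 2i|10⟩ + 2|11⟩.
-0.2|00⟩ - 0.8|01⟩ + 0.4i|10⟩ + 0.4|11⟩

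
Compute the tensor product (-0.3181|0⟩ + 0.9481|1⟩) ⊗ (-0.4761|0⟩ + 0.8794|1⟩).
0.1514|00⟩ - 0.2797|01⟩ - 0.4514|10⟩ + 0.8338|11⟩

amp(|b₁b₂…⟩) = product of the factor amplitudes for bits b₁, b₂, …; only kets whose every factor amplitude is nonzero survive.
|00⟩: (-0.3181)(-0.4761) = 0.1514
|01⟩: (-0.3181)(0.8794) = -0.2797
|10⟩: (0.9481)(-0.4761) = -0.4514
|11⟩: (0.9481)(0.8794) = 0.8338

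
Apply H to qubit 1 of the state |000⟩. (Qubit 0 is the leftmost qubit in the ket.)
1/√2|000⟩ + 1/√2|010⟩

H on qubit 1 mixes each pair of kets that differ only in qubit 1: amplitudes (a, b) of (|…0…⟩, |…1…⟩) become ((a + b)/√2, (a − b)/√2). Kets absent from the input have amplitude 0.
(|000⟩, |010⟩): (a, b) = (1, 0) → (1/√2, 1/√2)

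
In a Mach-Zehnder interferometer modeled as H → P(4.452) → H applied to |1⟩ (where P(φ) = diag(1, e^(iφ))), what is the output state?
(0.6287 + 0.4831i)|0⟩ + (0.3713 - 0.4831i)|1⟩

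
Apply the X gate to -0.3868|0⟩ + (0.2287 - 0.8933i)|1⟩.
(0.2287 - 0.8933i)|0⟩ - 0.3868|1⟩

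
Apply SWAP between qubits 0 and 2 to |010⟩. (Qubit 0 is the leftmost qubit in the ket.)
|010⟩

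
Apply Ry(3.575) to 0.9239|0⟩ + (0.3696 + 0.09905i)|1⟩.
(-0.5596 - 0.09673i)|0⟩ + (0.8228 - 0.0213i)|1⟩

Ry(3.575) = [[cos(θ/2), −sin(θ/2)], [sin(θ/2), cos(θ/2)]]; θ = 3.575, cos(θ/2) ≈ -0.215012, sin(θ/2) ≈ 0.976612.
With a = amp(|0⟩) = 0.9239 and b = amp(|1⟩) = (0.3696 + 0.09905i):
new amp(|0⟩) = (-0.215012)·a + (-0.976612)·b = (-0.5596 - 0.09673i)
new amp(|1⟩) = (0.976612)·a + (-0.215012)·b = (0.8228 - 0.0213i)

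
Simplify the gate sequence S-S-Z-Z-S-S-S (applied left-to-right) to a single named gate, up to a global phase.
S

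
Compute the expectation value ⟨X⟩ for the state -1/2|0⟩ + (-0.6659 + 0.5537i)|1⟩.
0.6659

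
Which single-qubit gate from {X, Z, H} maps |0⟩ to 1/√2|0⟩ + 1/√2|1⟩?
H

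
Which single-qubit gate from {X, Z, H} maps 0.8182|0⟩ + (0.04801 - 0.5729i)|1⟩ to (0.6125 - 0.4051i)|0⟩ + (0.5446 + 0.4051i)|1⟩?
H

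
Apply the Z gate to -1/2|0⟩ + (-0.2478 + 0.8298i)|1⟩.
-1/2|0⟩ + (0.2478 - 0.8298i)|1⟩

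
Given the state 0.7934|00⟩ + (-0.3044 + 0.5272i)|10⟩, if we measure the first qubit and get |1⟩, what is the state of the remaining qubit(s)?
(-0.5 + 0.866i)|0⟩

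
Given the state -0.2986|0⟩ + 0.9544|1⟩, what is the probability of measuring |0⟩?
0.08916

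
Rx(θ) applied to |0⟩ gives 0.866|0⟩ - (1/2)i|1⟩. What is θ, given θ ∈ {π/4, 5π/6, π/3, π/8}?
π/3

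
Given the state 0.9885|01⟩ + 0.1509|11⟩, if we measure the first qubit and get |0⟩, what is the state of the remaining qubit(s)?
|1⟩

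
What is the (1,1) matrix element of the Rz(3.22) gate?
(-0.03919 + 0.9992i)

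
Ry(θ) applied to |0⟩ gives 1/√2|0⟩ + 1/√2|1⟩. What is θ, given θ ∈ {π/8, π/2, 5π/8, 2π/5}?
π/2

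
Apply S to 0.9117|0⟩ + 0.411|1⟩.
0.9117|0⟩ + 0.411i|1⟩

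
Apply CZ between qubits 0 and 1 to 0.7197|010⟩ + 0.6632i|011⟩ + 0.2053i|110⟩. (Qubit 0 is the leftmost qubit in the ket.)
0.7197|010⟩ + 0.6632i|011⟩ - 0.2053i|110⟩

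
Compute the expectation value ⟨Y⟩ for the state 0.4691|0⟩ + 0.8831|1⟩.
0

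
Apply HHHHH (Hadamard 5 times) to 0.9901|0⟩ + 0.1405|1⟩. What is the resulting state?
0.7995|0⟩ + 0.6008|1⟩

H² = I, so H^5 = H: a single Hadamard. With (a, b) = (0.9901, 0.1405), H gives ((a + b)/√2, (a − b)/√2) = (0.7995, 0.6008).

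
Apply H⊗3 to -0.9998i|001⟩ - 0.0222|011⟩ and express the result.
(-0.007849 - 0.3535i)|000⟩ + (0.007849 + 0.3535i)|001⟩ + (0.007849 - 0.3535i)|010⟩ + (-0.007849 + 0.3535i)|011⟩ + (-0.007849 - 0.3535i)|100⟩ + (0.007849 + 0.3535i)|101⟩ + (0.007849 - 0.3535i)|110⟩ + (-0.007849 + 0.3535i)|111⟩

H⊗3 gives amp(|y⟩) = (1/2√2) Σ_x (−1)^(x·y) amp(|x⟩), where x·y is the number of positions in which both x and y have a 1.
|000⟩: (-0.9998i - 0.0222)/(2√2) = (-0.007849 - 0.3535i)
|001⟩: (0.9998i + 0.0222)/(2√2) = (0.007849 + 0.3535i)
|010⟩: (-0.9998i + 0.0222)/(2√2) = (0.007849 - 0.3535i)
|011⟩: (0.9998i - 0.0222)/(2√2) = (-0.007849 + 0.3535i)
|100⟩: (-0.9998i - 0.0222)/(2√2) = (-0.007849 - 0.3535i)
|101⟩: (0.9998i + 0.0222)/(2√2) = (0.007849 + 0.3535i)
|110⟩: (-0.9998i + 0.0222)/(2√2) = (0.007849 - 0.3535i)
|111⟩: (0.9998i - 0.0222)/(2√2) = (-0.007849 + 0.3535i)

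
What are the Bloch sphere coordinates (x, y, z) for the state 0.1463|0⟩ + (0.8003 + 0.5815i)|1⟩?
(0.2342, 0.1701, -0.9572)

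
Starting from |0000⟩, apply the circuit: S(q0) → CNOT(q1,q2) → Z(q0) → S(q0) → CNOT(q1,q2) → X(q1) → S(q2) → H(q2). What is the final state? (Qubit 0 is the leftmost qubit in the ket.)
1/√2|0100⟩ + 1/√2|0110⟩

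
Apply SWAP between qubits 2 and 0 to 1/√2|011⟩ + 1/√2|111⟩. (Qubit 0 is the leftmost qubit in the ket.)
1/√2|110⟩ + 1/√2|111⟩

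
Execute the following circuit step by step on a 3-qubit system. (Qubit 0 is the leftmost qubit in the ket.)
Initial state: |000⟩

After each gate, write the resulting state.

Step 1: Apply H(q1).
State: 1/√2|000⟩ + 1/√2|010⟩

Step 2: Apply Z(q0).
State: 1/√2|000⟩ + 1/√2|010⟩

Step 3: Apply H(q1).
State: |000⟩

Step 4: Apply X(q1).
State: |010⟩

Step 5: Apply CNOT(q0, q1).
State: |010⟩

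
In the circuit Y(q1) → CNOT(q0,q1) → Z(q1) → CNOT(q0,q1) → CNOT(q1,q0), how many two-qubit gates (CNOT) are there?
3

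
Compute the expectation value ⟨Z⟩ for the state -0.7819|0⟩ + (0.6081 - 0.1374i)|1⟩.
0.2227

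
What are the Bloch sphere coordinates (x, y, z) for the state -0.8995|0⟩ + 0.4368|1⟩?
(-0.7858, 0, 0.6183)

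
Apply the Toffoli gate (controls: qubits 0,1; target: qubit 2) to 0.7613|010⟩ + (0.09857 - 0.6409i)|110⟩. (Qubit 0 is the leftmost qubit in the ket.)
0.7613|010⟩ + (0.09857 - 0.6409i)|111⟩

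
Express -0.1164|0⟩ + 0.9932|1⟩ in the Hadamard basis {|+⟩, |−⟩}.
0.62|+⟩ - 0.7846|−⟩

With |ψ⟩ = α|0⟩ + β|1⟩, the Hadamard-basis coefficients are ⟨+|ψ⟩ = (α + β)/√2 and ⟨−|ψ⟩ = (α − β)/√2.
Here α = -0.1164, β = 0.9932: (α + β)/√2 = 0.62, (α − β)/√2 = -0.7846.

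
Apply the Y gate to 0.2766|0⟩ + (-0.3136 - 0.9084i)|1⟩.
(-0.9084 + 0.3136i)|0⟩ + 0.2766i|1⟩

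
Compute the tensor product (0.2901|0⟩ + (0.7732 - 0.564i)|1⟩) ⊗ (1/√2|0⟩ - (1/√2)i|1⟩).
0.2051|00⟩ - 0.2051i|01⟩ + (0.5467 - 0.3988i)|10⟩ + (-0.3988 - 0.5467i)|11⟩

amp(|b₁b₂…⟩) = product of the factor amplitudes for bits b₁, b₂, …; only kets whose every factor amplitude is nonzero survive.
|00⟩: (0.2901)(1/√2) = 0.2051
|01⟩: (0.2901)(-(1/√2)i) = -0.2051i
|10⟩: (0.7732 - 0.564i)(1/√2) = (0.5467 - 0.3988i)
|11⟩: (0.7732 - 0.564i)(-(1/√2)i) = (-0.3988 - 0.5467i)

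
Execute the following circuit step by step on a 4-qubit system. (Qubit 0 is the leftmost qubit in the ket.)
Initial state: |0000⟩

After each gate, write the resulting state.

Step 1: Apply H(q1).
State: 1/√2|0000⟩ + 1/√2|0100⟩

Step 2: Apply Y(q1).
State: -(1/√2)i|0000⟩ + (1/√2)i|0100⟩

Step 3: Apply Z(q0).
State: -(1/√2)i|0000⟩ + (1/√2)i|0100⟩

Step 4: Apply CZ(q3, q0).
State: -(1/√2)i|0000⟩ + (1/√2)i|0100⟩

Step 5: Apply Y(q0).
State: 1/√2|1000⟩ - 1/√2|1100⟩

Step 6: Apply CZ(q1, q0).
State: 1/√2|1000⟩ + 1/√2|1100⟩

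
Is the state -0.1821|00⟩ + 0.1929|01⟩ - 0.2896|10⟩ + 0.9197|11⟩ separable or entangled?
Entangled

Writing the state as a|00⟩ + b|01⟩ + c|10⟩ + d|11⟩, it is a product state iff ad − bc = 0.
Here (a, b, c, d) = (-0.1821, 0.1929, -0.2896, 0.9197): ad − bc = (-0.1821)(0.9197) − (0.1929)(-0.2896) = -0.1116 ≠ 0, so the state is entangled.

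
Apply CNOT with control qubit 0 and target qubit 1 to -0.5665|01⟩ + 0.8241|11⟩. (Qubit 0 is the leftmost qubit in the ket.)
-0.5665|01⟩ + 0.8241|10⟩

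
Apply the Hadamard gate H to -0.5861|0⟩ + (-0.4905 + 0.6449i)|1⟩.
(-0.7613 + 0.456i)|0⟩ + (-0.0676 - 0.456i)|1⟩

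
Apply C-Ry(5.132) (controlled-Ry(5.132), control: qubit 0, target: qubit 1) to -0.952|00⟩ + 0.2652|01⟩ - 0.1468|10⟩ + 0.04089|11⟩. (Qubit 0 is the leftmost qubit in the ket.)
-0.952|00⟩ + 0.2652|01⟩ + 0.1009|10⟩ - 0.1142|11⟩

C-Ry(5.132) leaves the control-|0⟩ kets |00⟩, |01⟩ unchanged and applies Ry(5.132) to qubit 1 on the control-|1⟩ pair (|10⟩, |11⟩).
Ry(5.132) = [[cos(θ/2), −sin(θ/2)], [sin(θ/2), cos(θ/2)]]; θ = 5.132, cos(θ/2) ≈ -0.83887, sin(θ/2) ≈ 0.544332.
With a = amp(|10⟩) = -0.1468 and b = amp(|11⟩) = 0.04089:
new amp(|10⟩) = (-0.83887)·a + (-0.544332)·b = 0.1009
new amp(|11⟩) = (0.544332)·a + (-0.83887)·b = -0.1142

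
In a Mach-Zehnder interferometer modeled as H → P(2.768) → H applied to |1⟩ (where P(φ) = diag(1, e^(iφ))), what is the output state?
(0.9655 - 0.1825i)|0⟩ + (0.03449 + 0.1825i)|1⟩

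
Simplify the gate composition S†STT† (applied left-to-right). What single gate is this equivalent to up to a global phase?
I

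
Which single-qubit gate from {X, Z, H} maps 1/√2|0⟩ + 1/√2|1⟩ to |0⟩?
H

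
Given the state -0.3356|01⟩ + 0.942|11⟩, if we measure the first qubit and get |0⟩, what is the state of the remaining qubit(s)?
-|1⟩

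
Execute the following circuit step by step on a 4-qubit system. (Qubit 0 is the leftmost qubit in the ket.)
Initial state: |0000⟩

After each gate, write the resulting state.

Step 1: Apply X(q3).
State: |0001⟩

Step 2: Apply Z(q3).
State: -|0001⟩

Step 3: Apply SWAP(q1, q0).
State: -|0001⟩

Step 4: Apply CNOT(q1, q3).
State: -|0001⟩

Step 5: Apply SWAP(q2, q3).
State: -|0010⟩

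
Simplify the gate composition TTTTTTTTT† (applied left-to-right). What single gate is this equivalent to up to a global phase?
T†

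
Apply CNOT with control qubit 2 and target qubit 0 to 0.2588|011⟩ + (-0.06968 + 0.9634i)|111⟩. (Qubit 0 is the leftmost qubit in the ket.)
(-0.06968 + 0.9634i)|011⟩ + 0.2588|111⟩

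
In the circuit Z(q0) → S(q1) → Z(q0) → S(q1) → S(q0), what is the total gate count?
5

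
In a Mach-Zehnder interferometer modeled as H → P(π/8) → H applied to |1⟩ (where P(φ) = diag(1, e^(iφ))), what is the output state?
(0.03806 - 0.1913i)|0⟩ + (0.9619 + 0.1913i)|1⟩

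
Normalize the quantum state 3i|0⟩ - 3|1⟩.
(1/√2)i|0⟩ - 1/√2|1⟩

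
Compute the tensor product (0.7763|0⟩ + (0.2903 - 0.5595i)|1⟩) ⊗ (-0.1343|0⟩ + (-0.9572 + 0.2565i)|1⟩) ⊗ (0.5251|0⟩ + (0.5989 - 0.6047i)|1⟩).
-0.05475|000⟩ + (-0.06244 + 0.06304i)|001⟩ + (-0.3902 + 0.1046i)|010⟩ + (-0.3246 + 0.5686i)|011⟩ + (-0.02047 + 0.03946i)|100⟩ + (0.02209 + 0.06858i)|101⟩ + (-0.07055 + 0.3203i)|110⟩ + (0.2884 + 0.4466i)|111⟩

amp(|b₁b₂…⟩) = product of the factor amplitudes for bits b₁, b₂, …; only kets whose every factor amplitude is nonzero survive.
|000⟩: (0.7763)(-0.1343)(0.5251) = -0.05475
|001⟩: (0.7763)(-0.1343)(0.5989 - 0.6047i) = (-0.06244 + 0.06304i)
|010⟩: (0.7763)(-0.9572 + 0.2565i)(0.5251) = (-0.3902 + 0.1046i)
|011⟩: (0.7763)(-0.9572 + 0.2565i)(0.5989 - 0.6047i) = (-0.3246 + 0.5686i)
|100⟩: (0.2903 - 0.5595i)(-0.1343)(0.5251) = (-0.02047 + 0.03946i)
|101⟩: (0.2903 - 0.5595i)(-0.1343)(0.5989 - 0.6047i) = (0.02209 + 0.06858i)
|110⟩: (0.2903 - 0.5595i)(-0.9572 + 0.2565i)(0.5251) = (-0.07055 + 0.3203i)
|111⟩: (0.2903 - 0.5595i)(-0.9572 + 0.2565i)(0.5989 - 0.6047i) = (0.2884 + 0.4466i)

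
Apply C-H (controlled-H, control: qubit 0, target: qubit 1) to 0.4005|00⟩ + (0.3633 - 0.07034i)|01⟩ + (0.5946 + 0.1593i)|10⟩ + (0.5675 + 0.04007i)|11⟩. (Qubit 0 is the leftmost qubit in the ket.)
0.4005|00⟩ + (0.3633 - 0.07034i)|01⟩ + (0.8217 + 0.141i)|10⟩ + (0.01916 + 0.08431i)|11⟩

C-H leaves the control-|0⟩ kets |00⟩, |01⟩ unchanged and applies H to qubit 1 on the control-|1⟩ pair (|10⟩, |11⟩).
H = [[1/√2, 1/√2], [1/√2, -1/√2]].
With a = amp(|10⟩) = (0.5946 + 0.1593i) and b = amp(|11⟩) = (0.5675 + 0.04007i):
new amp(|10⟩) = (1/√2)·a + (1/√2)·b = (0.8217 + 0.141i)
new amp(|11⟩) = (1/√2)·a + (-1/√2)·b = (0.01916 + 0.08431i)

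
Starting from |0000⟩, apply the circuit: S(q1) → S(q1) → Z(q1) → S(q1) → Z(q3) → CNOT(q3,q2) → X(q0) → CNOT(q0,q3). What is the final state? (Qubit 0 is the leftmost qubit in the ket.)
|1001⟩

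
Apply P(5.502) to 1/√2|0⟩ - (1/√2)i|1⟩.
1/√2|0⟩ + (-0.4979 - 0.5021i)|1⟩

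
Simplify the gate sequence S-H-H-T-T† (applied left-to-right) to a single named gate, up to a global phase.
S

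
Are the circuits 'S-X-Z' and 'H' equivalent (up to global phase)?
No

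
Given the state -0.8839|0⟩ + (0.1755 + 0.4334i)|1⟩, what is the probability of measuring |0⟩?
0.7813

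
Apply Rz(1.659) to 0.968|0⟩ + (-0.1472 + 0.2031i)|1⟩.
(0.6536 - 0.714i)|0⟩ + (-0.2492 + 0.02857i)|1⟩

Rz(1.659) = [[e^(−iθ/2), 0], [0, e^(iθ/2)]] with e^(±iθ/2) = cos(θ/2) ± i·sin(θ/2); θ = 1.659, cos(θ/2) ≈ 0.675245, sin(θ/2) ≈ 0.737594.
With a = amp(|0⟩) = 0.968 and b = amp(|1⟩) = (-0.1472 + 0.2031i):
new amp(|0⟩) = (0.675245 - 0.737594i)·a = (0.6536 - 0.714i)
new amp(|1⟩) = (0.675245 + 0.737594i)·b = (-0.2492 + 0.02857i)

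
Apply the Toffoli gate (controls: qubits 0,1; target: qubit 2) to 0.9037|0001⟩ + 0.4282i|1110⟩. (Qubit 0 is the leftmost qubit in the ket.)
0.9037|0001⟩ + 0.4282i|1100⟩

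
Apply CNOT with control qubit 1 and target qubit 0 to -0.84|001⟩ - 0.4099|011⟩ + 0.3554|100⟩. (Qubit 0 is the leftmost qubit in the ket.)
-0.84|001⟩ + 0.3554|100⟩ - 0.4099|111⟩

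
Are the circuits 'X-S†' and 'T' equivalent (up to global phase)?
No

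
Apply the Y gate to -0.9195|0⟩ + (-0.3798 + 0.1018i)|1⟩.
(0.1018 + 0.3798i)|0⟩ - 0.9195i|1⟩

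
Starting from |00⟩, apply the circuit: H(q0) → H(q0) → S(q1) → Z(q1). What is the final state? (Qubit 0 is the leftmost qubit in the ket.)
|00⟩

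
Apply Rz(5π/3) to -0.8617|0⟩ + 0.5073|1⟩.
(0.7463 + 0.4309i)|0⟩ + (-0.4393 + 0.2537i)|1⟩

Rz(5π/3) = [[e^(−iθ/2), 0], [0, e^(iθ/2)]] with e^(±iθ/2) = cos(θ/2) ± i·sin(θ/2); θ = 5π/3, cos(θ/2) ≈ -0.866025, sin(θ/2) ≈ 0.5.
With a = amp(|0⟩) = -0.8617 and b = amp(|1⟩) = 0.5073:
new amp(|0⟩) = (-0.866025 - 0.5i)·a = (0.7463 + 0.4309i)
new amp(|1⟩) = (-0.866025 + 0.5i)·b = (-0.4393 + 0.2537i)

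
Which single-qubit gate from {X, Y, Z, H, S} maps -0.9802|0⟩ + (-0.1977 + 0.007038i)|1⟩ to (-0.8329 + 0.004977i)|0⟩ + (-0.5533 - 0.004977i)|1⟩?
H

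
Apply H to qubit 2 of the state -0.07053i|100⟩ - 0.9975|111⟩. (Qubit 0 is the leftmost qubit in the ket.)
-0.04987i|100⟩ - 0.04987i|101⟩ - 0.7053|110⟩ + 0.7053|111⟩

H on qubit 2 mixes each pair of kets that differ only in qubit 2: amplitudes (a, b) of (|…0…⟩, |…1…⟩) become ((a + b)/√2, (a − b)/√2). Kets absent from the input have amplitude 0.
(|100⟩, |101⟩): (a, b) = (-0.07053i, 0) → (-0.04987i, -0.04987i)
(|110⟩, |111⟩): (a, b) = (0, -0.9975) → (-0.7053, 0.7053)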